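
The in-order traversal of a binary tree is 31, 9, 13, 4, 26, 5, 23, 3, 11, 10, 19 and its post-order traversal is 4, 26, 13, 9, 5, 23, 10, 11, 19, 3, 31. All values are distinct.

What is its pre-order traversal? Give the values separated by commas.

The last element of post-order is the root; it splits in-order into left and right subtrees.
Root 31: left subtree has 0 nodes { }, right has 10 {9, 13, 4, 26, 5, 23, 3, 11, 10, 19}.
  Root 3: left subtree has 6 nodes {9, 13, 4, 26, 5, 23}, right has 3 {11, 10, 19}.
    Root 23: left subtree has 5 nodes {9, 13, 4, 26, 5}, right has 0 { }.
      Root 5: left subtree has 4 nodes {9, 13, 4, 26}, right has 0 { }.
        Root 9: left subtree has 0 nodes { }, right has 3 {13, 4, 26}.
          Root 13: left subtree has 0 nodes { }, right has 2 {4, 26}.
            Root 26: left subtree has 1 node {4}, right has 0 { }.
    Root 19: left subtree has 2 nodes {11, 10}, right has 0 { }.
      Root 11: left subtree has 0 nodes { }, right has 1 {10}.

31, 3, 23, 5, 9, 13, 26, 4, 19, 11, 10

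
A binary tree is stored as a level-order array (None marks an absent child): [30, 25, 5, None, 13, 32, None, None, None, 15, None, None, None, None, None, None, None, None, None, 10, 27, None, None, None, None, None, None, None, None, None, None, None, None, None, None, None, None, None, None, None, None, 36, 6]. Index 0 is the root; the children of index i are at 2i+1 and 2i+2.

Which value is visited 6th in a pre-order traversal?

27

Pre-order visits the node, then its left subtree, then its right subtree.
Visit 30.
At 30: go left to 25.
  Visit 25.
  At 25: no left child.
  At 25: go right to 13.
    Visit 13.
    At 13: go left to 15.
      Visit 15.
      At 15: go left to 10.
        10 is a leaf — visit 10.
      At 15: go right to 27.
        Visit 27.
        At 27: go left to 36.
          36 is a leaf — visit 36.
        At 27: go right to 6.
          6 is a leaf — visit 6.
    At 13: no right child.
At 30: go right to 5.
  Visit 5.
  At 5: go left to 32.
    32 is a leaf — visit 32.
  At 5: no right child.
Full pre-order sequence: 30, 25, 13, 15, 10, 27, 36, 6, 5, 32.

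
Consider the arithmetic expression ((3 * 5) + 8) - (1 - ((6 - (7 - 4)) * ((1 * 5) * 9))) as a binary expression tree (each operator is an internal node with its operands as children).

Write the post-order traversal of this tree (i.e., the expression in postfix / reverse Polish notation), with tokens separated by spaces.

Post-order on an expression tree gives postfix notation: for each operator, emit left operand, right operand, then the operator.

3 5 * 8 + 1 6 7 4 - - 1 5 * 9 * * - -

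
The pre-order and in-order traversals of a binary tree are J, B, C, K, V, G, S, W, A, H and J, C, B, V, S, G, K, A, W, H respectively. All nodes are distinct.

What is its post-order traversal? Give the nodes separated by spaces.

C S G V A H W K B J

The first element of pre-order is the root; it splits in-order into left and right subtrees.
Root J: left subtree has 0 nodes { }, right has 9 {C, B, V, S, G, K, A, W, H}.
  Root B: left subtree has 1 node {C}, right has 7 {V, S, G, K, A, W, H}.
    Root K: left subtree has 3 nodes {V, S, G}, right has 3 {A, W, H}.
      Root V: left subtree has 0 nodes { }, right has 2 {S, G}.
        Root G: left subtree has 1 node {S}, right has 0 { }.
      Root W: left subtree has 1 node {A}, right has 1 {H}.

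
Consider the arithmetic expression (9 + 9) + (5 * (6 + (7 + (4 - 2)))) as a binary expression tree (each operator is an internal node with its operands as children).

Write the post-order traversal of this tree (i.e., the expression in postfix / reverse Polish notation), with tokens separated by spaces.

Post-order on an expression tree gives postfix notation: for each operator, emit left operand, right operand, then the operator.

9 9 + 5 6 7 4 2 - + + * +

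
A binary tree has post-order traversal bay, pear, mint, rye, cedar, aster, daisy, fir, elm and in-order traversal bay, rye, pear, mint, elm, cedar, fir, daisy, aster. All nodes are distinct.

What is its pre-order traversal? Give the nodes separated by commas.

The last element of post-order is the root; it splits in-order into left and right subtrees.
Root elm: left subtree has 4 nodes {bay, rye, pear, mint}, right has 4 {cedar, fir, daisy, aster}.
  Root rye: left subtree has 1 node {bay}, right has 2 {pear, mint}.
    Root mint: left subtree has 1 node {pear}, right has 0 { }.
  Root fir: left subtree has 1 node {cedar}, right has 2 {daisy, aster}.
    Root daisy: left subtree has 0 nodes { }, right has 1 {aster}.

elm, rye, bay, mint, pear, fir, cedar, daisy, aster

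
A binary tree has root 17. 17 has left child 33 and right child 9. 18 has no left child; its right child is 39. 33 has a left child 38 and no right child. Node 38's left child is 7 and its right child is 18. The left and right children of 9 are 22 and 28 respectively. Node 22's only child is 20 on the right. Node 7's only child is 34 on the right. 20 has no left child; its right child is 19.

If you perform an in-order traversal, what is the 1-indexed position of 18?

In-order visits the left subtree, then the node, then the right subtree.
At 17: go left to 33.
  At 33: go left to 38.
    At 38: go left to 7.
      At 7: no left child.
      Visit 7.
      At 7: go right to 34.
        34 is a leaf — visit 34.
    Visit 38.
    At 38: go right to 18.
      At 18: no left child.
      Visit 18.
      At 18: go right to 39.
        39 is a leaf — visit 39.
  Visit 33.
  At 33: no right child.
Visit 17.
At 17: go right to 9.
  At 9: go left to 22.
    At 22: no left child.
    Visit 22.
    At 22: go right to 20.
      At 20: no left child.
      Visit 20.
      At 20: go right to 19.
        19 is a leaf — visit 19.
  Visit 9.
  At 9: go right to 28.
    28 is a leaf — visit 28.
Full in-order sequence: 7, 34, 38, 18, 39, 33, 17, 22, 20, 19, 9, 28.

4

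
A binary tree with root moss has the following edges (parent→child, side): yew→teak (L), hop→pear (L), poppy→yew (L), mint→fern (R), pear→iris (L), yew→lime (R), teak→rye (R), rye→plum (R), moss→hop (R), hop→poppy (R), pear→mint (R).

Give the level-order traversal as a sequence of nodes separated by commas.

moss, hop, pear, poppy, iris, mint, yew, fern, teak, lime, rye, plum

Level-order visits nodes level by level from the root, left to right within each level.
Level 0: moss
Level 1: hop
Level 2: pear, poppy
Level 3: iris, mint, yew
Level 4: fern, teak, lime
Level 5: rye
Level 6: plum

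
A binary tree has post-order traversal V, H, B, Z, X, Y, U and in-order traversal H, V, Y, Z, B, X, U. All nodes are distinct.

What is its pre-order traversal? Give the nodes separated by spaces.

U Y H V X Z B

The last element of post-order is the root; it splits in-order into left and right subtrees.
Root U: left subtree has 6 nodes {H, V, Y, Z, B, X}, right has 0 { }.
  Root Y: left subtree has 2 nodes {H, V}, right has 3 {Z, B, X}.
    Root H: left subtree has 0 nodes { }, right has 1 {V}.
    Root X: left subtree has 2 nodes {Z, B}, right has 0 { }.
      Root Z: left subtree has 0 nodes { }, right has 1 {B}.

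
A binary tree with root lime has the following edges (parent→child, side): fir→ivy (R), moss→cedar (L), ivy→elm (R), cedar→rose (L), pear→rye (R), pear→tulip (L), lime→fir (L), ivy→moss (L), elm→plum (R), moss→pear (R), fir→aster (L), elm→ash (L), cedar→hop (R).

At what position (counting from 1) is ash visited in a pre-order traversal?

Pre-order visits the node, then its left subtree, then its right subtree.
Visit lime.
At lime: go left to fir.
  Visit fir.
  At fir: go left to aster.
    aster is a leaf — visit aster.
  At fir: go right to ivy.
    Visit ivy.
    At ivy: go left to moss.
      Visit moss.
      At moss: go left to cedar.
        Visit cedar.
        At cedar: go left to rose.
          rose is a leaf — visit rose.
        At cedar: go right to hop.
          hop is a leaf — visit hop.
      At moss: go right to pear.
        Visit pear.
        At pear: go left to tulip.
          tulip is a leaf — visit tulip.
        At pear: go right to rye.
          rye is a leaf — visit rye.
    At ivy: go right to elm.
      Visit elm.
      At elm: go left to ash.
        ash is a leaf — visit ash.
      At elm: go right to plum.
        plum is a leaf — visit plum.
At lime: no right child.
Full pre-order sequence: lime, fir, aster, ivy, moss, cedar, rose, hop, pear, tulip, rye, elm, ash, plum.

13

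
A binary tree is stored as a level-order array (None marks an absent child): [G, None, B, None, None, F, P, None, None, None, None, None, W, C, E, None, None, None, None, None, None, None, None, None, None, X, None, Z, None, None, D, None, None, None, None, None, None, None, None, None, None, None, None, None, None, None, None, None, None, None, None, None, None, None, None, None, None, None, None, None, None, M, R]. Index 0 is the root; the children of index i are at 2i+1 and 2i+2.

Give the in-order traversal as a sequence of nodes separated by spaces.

G F X W B Z C P E M D R

In-order visits the left subtree, then the node, then the right subtree.
At G: no left child.
Visit G.
At G: go right to B.
  At B: go left to F.
    At F: no left child.
    Visit F.
    At F: go right to W.
      At W: go left to X.
        X is a leaf — visit X.
      Visit W.
      At W: no right child.
  Visit B.
  At B: go right to P.
    At P: go left to C.
      At C: go left to Z.
        Z is a leaf — visit Z.
      Visit C.
      At C: no right child.
    Visit P.
    At P: go right to E.
      At E: no left child.
      Visit E.
      At E: go right to D.
        At D: go left to M.
          M is a leaf — visit M.
        Visit D.
        At D: go right to R.
          R is a leaf — visit R.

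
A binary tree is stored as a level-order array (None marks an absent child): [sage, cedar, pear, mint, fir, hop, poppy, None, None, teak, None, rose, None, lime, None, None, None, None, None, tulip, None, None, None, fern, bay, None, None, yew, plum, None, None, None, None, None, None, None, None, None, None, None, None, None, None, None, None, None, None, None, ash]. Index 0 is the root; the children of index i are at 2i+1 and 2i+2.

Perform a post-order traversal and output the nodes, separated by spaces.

mint tulip teak fir cedar ash fern bay rose hop yew plum lime poppy pear sage

Post-order visits the left subtree, then the right subtree, then the node.
At sage: go left to cedar.
  At cedar: go left to mint.
    mint is a leaf — visit mint.
  At cedar: go right to fir.
    At fir: go left to teak.
      At teak: go left to tulip.
        tulip is a leaf — visit tulip.
      At teak: no right child.
      Visit teak.
    At fir: no right child.
    Visit fir.
  Visit cedar.
At sage: go right to pear.
  At pear: go left to hop.
    At hop: go left to rose.
      At rose: go left to fern.
        At fern: no left child.
        At fern: go right to ash.
          ash is a leaf — visit ash.
        Visit fern.
      At rose: go right to bay.
        bay is a leaf — visit bay.
      Visit rose.
    At hop: no right child.
    Visit hop.
  At pear: go right to poppy.
    At poppy: go left to lime.
      At lime: go left to yew.
        yew is a leaf — visit yew.
      At lime: go right to plum.
        plum is a leaf — visit plum.
      Visit lime.
    At poppy: no right child.
    Visit poppy.
  Visit pear.
Visit sage.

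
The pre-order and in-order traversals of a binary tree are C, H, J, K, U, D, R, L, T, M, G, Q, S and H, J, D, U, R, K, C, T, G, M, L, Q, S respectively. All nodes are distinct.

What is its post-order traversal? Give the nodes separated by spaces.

D R U K J H G M T S Q L C

The first element of pre-order is the root; it splits in-order into left and right subtrees.
Root C: left subtree has 6 nodes {H, J, D, U, R, K}, right has 6 {T, G, M, L, Q, S}.
  Root H: left subtree has 0 nodes { }, right has 5 {J, D, U, R, K}.
    Root J: left subtree has 0 nodes { }, right has 4 {D, U, R, K}.
      Root K: left subtree has 3 nodes {D, U, R}, right has 0 { }.
        Root U: left subtree has 1 node {D}, right has 1 {R}.
  Root L: left subtree has 3 nodes {T, G, M}, right has 2 {Q, S}.
    Root T: left subtree has 0 nodes { }, right has 2 {G, M}.
      Root M: left subtree has 1 node {G}, right has 0 { }.
    Root Q: left subtree has 0 nodes { }, right has 1 {S}.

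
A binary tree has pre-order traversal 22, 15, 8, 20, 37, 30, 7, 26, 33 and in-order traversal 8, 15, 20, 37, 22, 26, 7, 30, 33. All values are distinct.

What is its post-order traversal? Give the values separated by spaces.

8 37 20 15 26 7 33 30 22

The first element of pre-order is the root; it splits in-order into left and right subtrees.
Root 22: left subtree has 4 nodes {8, 15, 20, 37}, right has 4 {26, 7, 30, 33}.
  Root 15: left subtree has 1 node {8}, right has 2 {20, 37}.
    Root 20: left subtree has 0 nodes { }, right has 1 {37}.
  Root 30: left subtree has 2 nodes {26, 7}, right has 1 {33}.
    Root 7: left subtree has 1 node {26}, right has 0 { }.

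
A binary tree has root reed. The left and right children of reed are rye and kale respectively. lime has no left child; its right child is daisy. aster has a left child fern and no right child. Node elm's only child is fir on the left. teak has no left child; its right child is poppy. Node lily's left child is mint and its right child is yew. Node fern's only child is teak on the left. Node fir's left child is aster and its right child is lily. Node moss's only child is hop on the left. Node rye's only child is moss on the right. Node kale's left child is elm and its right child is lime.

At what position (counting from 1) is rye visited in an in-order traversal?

In-order visits the left subtree, then the node, then the right subtree.
At reed: go left to rye.
  At rye: no left child.
  Visit rye.
  At rye: go right to moss.
    At moss: go left to hop.
      hop is a leaf — visit hop.
    Visit moss.
    At moss: no right child.
Visit reed.
At reed: go right to kale.
  At kale: go left to elm.
    At elm: go left to fir.
      At fir: go left to aster.
        At aster: go left to fern.
          At fern: go left to teak.
            At teak: no left child.
            Visit teak.
            At teak: go right to poppy.
              poppy is a leaf — visit poppy.
          Visit fern.
          At fern: no right child.
        Visit aster.
        At aster: no right child.
      Visit fir.
      At fir: go right to lily.
        At lily: go left to mint.
          mint is a leaf — visit mint.
        Visit lily.
        At lily: go right to yew.
          yew is a leaf — visit yew.
    Visit elm.
    At elm: no right child.
  Visit kale.
  At kale: go right to lime.
    At lime: no left child.
    Visit lime.
    At lime: go right to daisy.
      daisy is a leaf — visit daisy.
Full in-order sequence: rye, hop, moss, reed, teak, poppy, fern, aster, fir, mint, lily, yew, elm, kale, lime, daisy.

1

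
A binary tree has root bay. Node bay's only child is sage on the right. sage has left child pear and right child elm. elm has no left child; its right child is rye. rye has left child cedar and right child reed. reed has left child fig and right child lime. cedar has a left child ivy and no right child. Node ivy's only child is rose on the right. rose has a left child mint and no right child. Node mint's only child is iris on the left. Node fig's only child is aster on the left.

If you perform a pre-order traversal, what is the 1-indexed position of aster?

13

Pre-order visits the node, then its left subtree, then its right subtree.
Visit bay.
At bay: no left child.
At bay: go right to sage.
  Visit sage.
  At sage: go left to pear.
    pear is a leaf — visit pear.
  At sage: go right to elm.
    Visit elm.
    At elm: no left child.
    At elm: go right to rye.
      Visit rye.
      At rye: go left to cedar.
        Visit cedar.
        At cedar: go left to ivy.
          Visit ivy.
          At ivy: no left child.
          At ivy: go right to rose.
            Visit rose.
            At rose: go left to mint.
              Visit mint.
              At mint: go left to iris.
                iris is a leaf — visit iris.
              At mint: no right child.
            At rose: no right child.
        At cedar: no right child.
      At rye: go right to reed.
        Visit reed.
        At reed: go left to fig.
          Visit fig.
          At fig: go left to aster.
            aster is a leaf — visit aster.
          At fig: no right child.
        At reed: go right to lime.
          lime is a leaf — visit lime.
Full pre-order sequence: bay, sage, pear, elm, rye, cedar, ivy, rose, mint, iris, reed, fig, aster, lime.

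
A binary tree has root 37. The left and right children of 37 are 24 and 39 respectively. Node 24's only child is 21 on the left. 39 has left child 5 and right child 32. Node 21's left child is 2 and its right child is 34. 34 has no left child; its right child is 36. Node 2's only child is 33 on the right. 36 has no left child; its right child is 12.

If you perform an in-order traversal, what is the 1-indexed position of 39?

In-order visits the left subtree, then the node, then the right subtree.
At 37: go left to 24.
  At 24: go left to 21.
    At 21: go left to 2.
      At 2: no left child.
      Visit 2.
      At 2: go right to 33.
        33 is a leaf — visit 33.
    Visit 21.
    At 21: go right to 34.
      At 34: no left child.
      Visit 34.
      At 34: go right to 36.
        At 36: no left child.
        Visit 36.
        At 36: go right to 12.
          12 is a leaf — visit 12.
  Visit 24.
  At 24: no right child.
Visit 37.
At 37: go right to 39.
  At 39: go left to 5.
    5 is a leaf — visit 5.
  Visit 39.
  At 39: go right to 32.
    32 is a leaf — visit 32.
Full in-order sequence: 2, 33, 21, 34, 36, 12, 24, 37, 5, 39, 32.

10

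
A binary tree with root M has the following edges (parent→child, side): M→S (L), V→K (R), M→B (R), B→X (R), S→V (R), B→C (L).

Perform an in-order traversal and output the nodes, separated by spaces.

S V K M C B X

In-order visits the left subtree, then the node, then the right subtree.
At M: go left to S.
  At S: no left child.
  Visit S.
  At S: go right to V.
    At V: no left child.
    Visit V.
    At V: go right to K.
      K is a leaf — visit K.
Visit M.
At M: go right to B.
  At B: go left to C.
    C is a leaf — visit C.
  Visit B.
  At B: go right to X.
    X is a leaf — visit X.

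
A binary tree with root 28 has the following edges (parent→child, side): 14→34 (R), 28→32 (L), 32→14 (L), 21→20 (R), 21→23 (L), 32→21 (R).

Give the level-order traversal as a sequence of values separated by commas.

28, 32, 14, 21, 34, 23, 20

Level-order visits nodes level by level from the root, left to right within each level.
Level 0: 28
Level 1: 32
Level 2: 14, 21
Level 3: 34, 23, 20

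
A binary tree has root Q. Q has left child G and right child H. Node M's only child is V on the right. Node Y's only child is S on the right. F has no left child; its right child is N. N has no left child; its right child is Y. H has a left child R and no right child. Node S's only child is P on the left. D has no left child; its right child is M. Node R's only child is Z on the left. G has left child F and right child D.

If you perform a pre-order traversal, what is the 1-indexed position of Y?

Pre-order visits the node, then its left subtree, then its right subtree.
Visit Q.
At Q: go left to G.
  Visit G.
  At G: go left to F.
    Visit F.
    At F: no left child.
    At F: go right to N.
      Visit N.
      At N: no left child.
      At N: go right to Y.
        Visit Y.
        At Y: no left child.
        At Y: go right to S.
          Visit S.
          At S: go left to P.
            P is a leaf — visit P.
          At S: no right child.
  At G: go right to D.
    Visit D.
    At D: no left child.
    At D: go right to M.
      Visit M.
      At M: no left child.
      At M: go right to V.
        V is a leaf — visit V.
At Q: go right to H.
  Visit H.
  At H: go left to R.
    Visit R.
    At R: go left to Z.
      Z is a leaf — visit Z.
    At R: no right child.
  At H: no right child.
Full pre-order sequence: Q, G, F, N, Y, S, P, D, M, V, H, R, Z.

5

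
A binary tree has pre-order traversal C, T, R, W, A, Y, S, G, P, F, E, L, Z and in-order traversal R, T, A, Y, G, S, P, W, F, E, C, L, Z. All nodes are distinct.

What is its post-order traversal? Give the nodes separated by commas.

R, G, P, S, Y, A, E, F, W, T, Z, L, C

The first element of pre-order is the root; it splits in-order into left and right subtrees.
Root C: left subtree has 10 nodes {R, T, A, Y, G, S, P, W, F, E}, right has 2 {L, Z}.
  Root T: left subtree has 1 node {R}, right has 8 {A, Y, G, S, P, W, F, E}.
    Root W: left subtree has 5 nodes {A, Y, G, S, P}, right has 2 {F, E}.
      Root A: left subtree has 0 nodes { }, right has 4 {Y, G, S, P}.
        Root Y: left subtree has 0 nodes { }, right has 3 {G, S, P}.
          Root S: left subtree has 1 node {G}, right has 1 {P}.
      Root F: left subtree has 0 nodes { }, right has 1 {E}.
  Root L: left subtree has 0 nodes { }, right has 1 {Z}.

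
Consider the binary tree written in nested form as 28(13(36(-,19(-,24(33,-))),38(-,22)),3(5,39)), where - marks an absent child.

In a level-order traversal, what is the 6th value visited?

5

Level-order visits nodes level by level from the root, left to right within each level.
Level 0: 28
Level 1: 13, 3
Level 2: 36, 38, 5, 39
Level 3: 19, 22
Level 4: 24
Level 5: 33
Full level-order sequence: 28, 13, 3, 36, 38, 5, 39, 19, 22, 24, 33.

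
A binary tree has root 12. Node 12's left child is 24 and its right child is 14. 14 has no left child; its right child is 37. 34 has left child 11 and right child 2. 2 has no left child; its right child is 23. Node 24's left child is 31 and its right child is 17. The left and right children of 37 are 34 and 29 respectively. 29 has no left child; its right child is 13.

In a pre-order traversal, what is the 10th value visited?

Pre-order visits the node, then its left subtree, then its right subtree.
Visit 12.
At 12: go left to 24.
  Visit 24.
  At 24: go left to 31.
    31 is a leaf — visit 31.
  At 24: go right to 17.
    17 is a leaf — visit 17.
At 12: go right to 14.
  Visit 14.
  At 14: no left child.
  At 14: go right to 37.
    Visit 37.
    At 37: go left to 34.
      Visit 34.
      At 34: go left to 11.
        11 is a leaf — visit 11.
      At 34: go right to 2.
        Visit 2.
        At 2: no left child.
        At 2: go right to 23.
          23 is a leaf — visit 23.
    At 37: go right to 29.
      Visit 29.
      At 29: no left child.
      At 29: go right to 13.
        13 is a leaf — visit 13.
Full pre-order sequence: 12, 24, 31, 17, 14, 37, 34, 11, 2, 23, 29, 13.

23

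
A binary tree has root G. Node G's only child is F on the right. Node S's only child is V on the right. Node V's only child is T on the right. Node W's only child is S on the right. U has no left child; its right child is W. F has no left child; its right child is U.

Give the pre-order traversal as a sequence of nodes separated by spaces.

G F U W S V T

Pre-order visits the node, then its left subtree, then its right subtree.
Visit G.
At G: no left child.
At G: go right to F.
  Visit F.
  At F: no left child.
  At F: go right to U.
    Visit U.
    At U: no left child.
    At U: go right to W.
      Visit W.
      At W: no left child.
      At W: go right to S.
        Visit S.
        At S: no left child.
        At S: go right to V.
          Visit V.
          At V: no left child.
          At V: go right to T.
            T is a leaf — visit T.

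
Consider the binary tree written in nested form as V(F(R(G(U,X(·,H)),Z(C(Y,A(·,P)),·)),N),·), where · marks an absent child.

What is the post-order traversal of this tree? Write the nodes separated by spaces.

U H X G Y P A C Z R N F V

Post-order visits the left subtree, then the right subtree, then the node.
At V: go left to F.
  At F: go left to R.
    At R: go left to G.
      At G: go left to U.
        U is a leaf — visit U.
      At G: go right to X.
        At X: no left child.
        At X: go right to H.
          H is a leaf — visit H.
        Visit X.
      Visit G.
    At R: go right to Z.
      At Z: go left to C.
        At C: go left to Y.
          Y is a leaf — visit Y.
        At C: go right to A.
          At A: no left child.
          At A: go right to P.
            P is a leaf — visit P.
          Visit A.
        Visit C.
      At Z: no right child.
      Visit Z.
    Visit R.
  At F: go right to N.
    N is a leaf — visit N.
  Visit F.
At V: no right child.
Visit V.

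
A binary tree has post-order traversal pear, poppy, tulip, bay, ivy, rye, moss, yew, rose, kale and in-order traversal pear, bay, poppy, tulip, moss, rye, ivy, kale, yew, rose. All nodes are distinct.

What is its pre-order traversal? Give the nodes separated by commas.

kale, moss, bay, pear, tulip, poppy, rye, ivy, rose, yew

The last element of post-order is the root; it splits in-order into left and right subtrees.
Root kale: left subtree has 7 nodes {pear, bay, poppy, tulip, moss, rye, ivy}, right has 2 {yew, rose}.
  Root moss: left subtree has 4 nodes {pear, bay, poppy, tulip}, right has 2 {rye, ivy}.
    Root bay: left subtree has 1 node {pear}, right has 2 {poppy, tulip}.
      Root tulip: left subtree has 1 node {poppy}, right has 0 { }.
    Root rye: left subtree has 0 nodes { }, right has 1 {ivy}.
  Root rose: left subtree has 1 node {yew}, right has 0 { }.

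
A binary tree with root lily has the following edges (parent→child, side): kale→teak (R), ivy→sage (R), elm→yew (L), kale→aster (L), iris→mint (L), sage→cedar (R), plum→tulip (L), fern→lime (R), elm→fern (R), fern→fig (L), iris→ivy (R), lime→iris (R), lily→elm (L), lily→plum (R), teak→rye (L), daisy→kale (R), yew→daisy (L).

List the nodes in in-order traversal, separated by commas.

In-order visits the left subtree, then the node, then the right subtree.
At lily: go left to elm.
  At elm: go left to yew.
    At yew: go left to daisy.
      At daisy: no left child.
      Visit daisy.
      At daisy: go right to kale.
        At kale: go left to aster.
          aster is a leaf — visit aster.
        Visit kale.
        At kale: go right to teak.
          At teak: go left to rye.
            rye is a leaf — visit rye.
          Visit teak.
          At teak: no right child.
    Visit yew.
    At yew: no right child.
  Visit elm.
  At elm: go right to fern.
    At fern: go left to fig.
      fig is a leaf — visit fig.
    Visit fern.
    At fern: go right to lime.
      At lime: no left child.
      Visit lime.
      At lime: go right to iris.
        At iris: go left to mint.
          mint is a leaf — visit mint.
        Visit iris.
        At iris: go right to ivy.
          At ivy: no left child.
          Visit ivy.
          At ivy: go right to sage.
            At sage: no left child.
            Visit sage.
            At sage: go right to cedar.
              cedar is a leaf — visit cedar.
Visit lily.
At lily: go right to plum.
  At plum: go left to tulip.
    tulip is a leaf — visit tulip.
  Visit plum.
  At plum: no right child.

daisy, aster, kale, rye, teak, yew, elm, fig, fern, lime, mint, iris, ivy, sage, cedar, lily, tulip, plum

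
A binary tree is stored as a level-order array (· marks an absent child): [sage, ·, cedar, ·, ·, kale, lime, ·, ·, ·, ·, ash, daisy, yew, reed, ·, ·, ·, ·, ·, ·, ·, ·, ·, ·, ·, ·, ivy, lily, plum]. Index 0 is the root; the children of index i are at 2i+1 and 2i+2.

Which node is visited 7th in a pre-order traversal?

Pre-order visits the node, then its left subtree, then its right subtree.
Visit sage.
At sage: no left child.
At sage: go right to cedar.
  Visit cedar.
  At cedar: go left to kale.
    Visit kale.
    At kale: go left to ash.
      ash is a leaf — visit ash.
    At kale: go right to daisy.
      daisy is a leaf — visit daisy.
  At cedar: go right to lime.
    Visit lime.
    At lime: go left to yew.
      Visit yew.
      At yew: go left to ivy.
        ivy is a leaf — visit ivy.
      At yew: go right to lily.
        lily is a leaf — visit lily.
    At lime: go right to reed.
      Visit reed.
      At reed: go left to plum.
        plum is a leaf — visit plum.
      At reed: no right child.
Full pre-order sequence: sage, cedar, kale, ash, daisy, lime, yew, ivy, lily, reed, plum.

yew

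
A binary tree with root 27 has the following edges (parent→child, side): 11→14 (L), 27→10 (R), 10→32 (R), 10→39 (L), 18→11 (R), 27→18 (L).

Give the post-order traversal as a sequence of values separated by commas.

14, 11, 18, 39, 32, 10, 27

Post-order visits the left subtree, then the right subtree, then the node.
At 27: go left to 18.
  At 18: no left child.
  At 18: go right to 11.
    At 11: go left to 14.
      14 is a leaf — visit 14.
    At 11: no right child.
    Visit 11.
  Visit 18.
At 27: go right to 10.
  At 10: go left to 39.
    39 is a leaf — visit 39.
  At 10: go right to 32.
    32 is a leaf — visit 32.
  Visit 10.
Visit 27.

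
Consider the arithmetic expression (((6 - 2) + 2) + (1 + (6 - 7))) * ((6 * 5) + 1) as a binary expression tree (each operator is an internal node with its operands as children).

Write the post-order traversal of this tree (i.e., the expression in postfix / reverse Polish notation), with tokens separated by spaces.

6 2 - 2 + 1 6 7 - + + 6 5 * 1 + *

Post-order on an expression tree gives postfix notation: for each operator, emit left operand, right operand, then the operator.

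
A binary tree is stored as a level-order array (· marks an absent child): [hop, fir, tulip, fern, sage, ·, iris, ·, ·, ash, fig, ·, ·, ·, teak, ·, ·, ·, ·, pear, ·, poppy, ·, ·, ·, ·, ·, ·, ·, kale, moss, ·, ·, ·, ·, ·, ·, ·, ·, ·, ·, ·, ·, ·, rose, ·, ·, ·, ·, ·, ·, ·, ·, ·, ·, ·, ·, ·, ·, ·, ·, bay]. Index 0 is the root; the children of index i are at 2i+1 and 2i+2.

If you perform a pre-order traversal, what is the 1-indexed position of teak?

12

Pre-order visits the node, then its left subtree, then its right subtree.
Visit hop.
At hop: go left to fir.
  Visit fir.
  At fir: go left to fern.
    fern is a leaf — visit fern.
  At fir: go right to sage.
    Visit sage.
    At sage: go left to ash.
      Visit ash.
      At ash: go left to pear.
        pear is a leaf — visit pear.
      At ash: no right child.
    At sage: go right to fig.
      Visit fig.
      At fig: go left to poppy.
        Visit poppy.
        At poppy: no left child.
        At poppy: go right to rose.
          rose is a leaf — visit rose.
      At fig: no right child.
At hop: go right to tulip.
  Visit tulip.
  At tulip: no left child.
  At tulip: go right to iris.
    Visit iris.
    At iris: no left child.
    At iris: go right to teak.
      Visit teak.
      At teak: go left to kale.
        kale is a leaf — visit kale.
      At teak: go right to moss.
        Visit moss.
        At moss: go left to bay.
          bay is a leaf — visit bay.
        At moss: no right child.
Full pre-order sequence: hop, fir, fern, sage, ash, pear, fig, poppy, rose, tulip, iris, teak, kale, moss, bay.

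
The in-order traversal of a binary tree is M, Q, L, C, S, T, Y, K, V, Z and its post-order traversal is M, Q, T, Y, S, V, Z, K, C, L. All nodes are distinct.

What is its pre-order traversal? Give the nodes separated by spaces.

The last element of post-order is the root; it splits in-order into left and right subtrees.
Root L: left subtree has 2 nodes {M, Q}, right has 7 {C, S, T, Y, K, V, Z}.
  Root Q: left subtree has 1 node {M}, right has 0 { }.
  Root C: left subtree has 0 nodes { }, right has 6 {S, T, Y, K, V, Z}.
    Root K: left subtree has 3 nodes {S, T, Y}, right has 2 {V, Z}.
      Root S: left subtree has 0 nodes { }, right has 2 {T, Y}.
        Root Y: left subtree has 1 node {T}, right has 0 { }.
      Root Z: left subtree has 1 node {V}, right has 0 { }.

L Q M C K S Y T Z V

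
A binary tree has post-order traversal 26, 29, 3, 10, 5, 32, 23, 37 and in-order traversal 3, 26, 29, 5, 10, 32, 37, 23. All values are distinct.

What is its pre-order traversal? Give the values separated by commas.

The last element of post-order is the root; it splits in-order into left and right subtrees.
Root 37: left subtree has 6 nodes {3, 26, 29, 5, 10, 32}, right has 1 {23}.
  Root 32: left subtree has 5 nodes {3, 26, 29, 5, 10}, right has 0 { }.
    Root 5: left subtree has 3 nodes {3, 26, 29}, right has 1 {10}.
      Root 3: left subtree has 0 nodes { }, right has 2 {26, 29}.
        Root 29: left subtree has 1 node {26}, right has 0 { }.

37, 32, 5, 3, 29, 26, 10, 23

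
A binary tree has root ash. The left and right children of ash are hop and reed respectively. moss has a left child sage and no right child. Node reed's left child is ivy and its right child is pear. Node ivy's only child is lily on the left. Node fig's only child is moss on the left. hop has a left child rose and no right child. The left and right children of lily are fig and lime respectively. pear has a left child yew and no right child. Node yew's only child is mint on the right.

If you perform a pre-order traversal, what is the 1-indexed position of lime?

Pre-order visits the node, then its left subtree, then its right subtree.
Visit ash.
At ash: go left to hop.
  Visit hop.
  At hop: go left to rose.
    rose is a leaf — visit rose.
  At hop: no right child.
At ash: go right to reed.
  Visit reed.
  At reed: go left to ivy.
    Visit ivy.
    At ivy: go left to lily.
      Visit lily.
      At lily: go left to fig.
        Visit fig.
        At fig: go left to moss.
          Visit moss.
          At moss: go left to sage.
            sage is a leaf — visit sage.
          At moss: no right child.
        At fig: no right child.
      At lily: go right to lime.
        lime is a leaf — visit lime.
    At ivy: no right child.
  At reed: go right to pear.
    Visit pear.
    At pear: go left to yew.
      Visit yew.
      At yew: no left child.
      At yew: go right to mint.
        mint is a leaf — visit mint.
    At pear: no right child.
Full pre-order sequence: ash, hop, rose, reed, ivy, lily, fig, moss, sage, lime, pear, yew, mint.

10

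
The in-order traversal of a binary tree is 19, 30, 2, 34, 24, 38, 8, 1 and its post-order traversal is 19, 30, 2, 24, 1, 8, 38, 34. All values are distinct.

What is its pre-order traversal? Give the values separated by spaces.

The last element of post-order is the root; it splits in-order into left and right subtrees.
Root 34: left subtree has 3 nodes {19, 30, 2}, right has 4 {24, 38, 8, 1}.
  Root 2: left subtree has 2 nodes {19, 30}, right has 0 { }.
    Root 30: left subtree has 1 node {19}, right has 0 { }.
  Root 38: left subtree has 1 node {24}, right has 2 {8, 1}.
    Root 8: left subtree has 0 nodes { }, right has 1 {1}.

34 2 30 19 38 24 8 1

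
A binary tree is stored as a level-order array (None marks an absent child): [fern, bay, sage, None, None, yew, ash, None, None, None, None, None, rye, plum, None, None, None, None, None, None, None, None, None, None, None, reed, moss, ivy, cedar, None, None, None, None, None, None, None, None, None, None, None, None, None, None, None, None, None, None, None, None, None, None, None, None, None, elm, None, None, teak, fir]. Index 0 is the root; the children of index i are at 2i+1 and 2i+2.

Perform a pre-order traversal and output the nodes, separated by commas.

fern, bay, sage, yew, rye, reed, moss, elm, ash, plum, ivy, cedar, teak, fir

Pre-order visits the node, then its left subtree, then its right subtree.
Visit fern.
At fern: go left to bay.
  bay is a leaf — visit bay.
At fern: go right to sage.
  Visit sage.
  At sage: go left to yew.
    Visit yew.
    At yew: no left child.
    At yew: go right to rye.
      Visit rye.
      At rye: go left to reed.
        reed is a leaf — visit reed.
      At rye: go right to moss.
        Visit moss.
        At moss: no left child.
        At moss: go right to elm.
          elm is a leaf — visit elm.
  At sage: go right to ash.
    Visit ash.
    At ash: go left to plum.
      Visit plum.
      At plum: go left to ivy.
        ivy is a leaf — visit ivy.
      At plum: go right to cedar.
        Visit cedar.
        At cedar: go left to teak.
          teak is a leaf — visit teak.
        At cedar: go right to fir.
          fir is a leaf — visit fir.
    At ash: no right child.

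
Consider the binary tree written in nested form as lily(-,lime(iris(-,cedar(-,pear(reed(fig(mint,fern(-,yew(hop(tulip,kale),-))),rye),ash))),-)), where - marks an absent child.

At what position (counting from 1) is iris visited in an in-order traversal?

2

In-order visits the left subtree, then the node, then the right subtree.
At lily: no left child.
Visit lily.
At lily: go right to lime.
  At lime: go left to iris.
    At iris: no left child.
    Visit iris.
    At iris: go right to cedar.
      At cedar: no left child.
      Visit cedar.
      At cedar: go right to pear.
        At pear: go left to reed.
          At reed: go left to fig.
            At fig: go left to mint.
              mint is a leaf — visit mint.
            Visit fig.
            At fig: go right to fern.
              At fern: no left child.
              Visit fern.
              At fern: go right to yew.
                At yew: go left to hop.
                  At hop: go left to tulip.
                    tulip is a leaf — visit tulip.
                  Visit hop.
                  At hop: go right to kale.
                    kale is a leaf — visit kale.
                Visit yew.
                At yew: no right child.
          Visit reed.
          At reed: go right to rye.
            rye is a leaf — visit rye.
        Visit pear.
        At pear: go right to ash.
          ash is a leaf — visit ash.
  Visit lime.
  At lime: no right child.
Full in-order sequence: lily, iris, cedar, mint, fig, fern, tulip, hop, kale, yew, reed, rye, pear, ash, lime.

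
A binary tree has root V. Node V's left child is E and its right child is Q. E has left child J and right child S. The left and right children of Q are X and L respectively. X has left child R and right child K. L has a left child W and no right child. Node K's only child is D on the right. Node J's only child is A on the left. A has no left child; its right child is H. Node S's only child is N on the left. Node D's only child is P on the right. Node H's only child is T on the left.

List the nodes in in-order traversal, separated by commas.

In-order visits the left subtree, then the node, then the right subtree.
At V: go left to E.
  At E: go left to J.
    At J: go left to A.
      At A: no left child.
      Visit A.
      At A: go right to H.
        At H: go left to T.
          T is a leaf — visit T.
        Visit H.
        At H: no right child.
    Visit J.
    At J: no right child.
  Visit E.
  At E: go right to S.
    At S: go left to N.
      N is a leaf — visit N.
    Visit S.
    At S: no right child.
Visit V.
At V: go right to Q.
  At Q: go left to X.
    At X: go left to R.
      R is a leaf — visit R.
    Visit X.
    At X: go right to K.
      At K: no left child.
      Visit K.
      At K: go right to D.
        At D: no left child.
        Visit D.
        At D: go right to P.
          P is a leaf — visit P.
  Visit Q.
  At Q: go right to L.
    At L: go left to W.
      W is a leaf — visit W.
    Visit L.
    At L: no right child.

A, T, H, J, E, N, S, V, R, X, K, D, P, Q, W, L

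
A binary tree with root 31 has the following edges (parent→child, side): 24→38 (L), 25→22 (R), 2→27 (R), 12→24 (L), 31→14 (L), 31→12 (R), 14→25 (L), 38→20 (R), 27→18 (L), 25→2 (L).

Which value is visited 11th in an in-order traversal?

In-order visits the left subtree, then the node, then the right subtree.
At 31: go left to 14.
  At 14: go left to 25.
    At 25: go left to 2.
      At 2: no left child.
      Visit 2.
      At 2: go right to 27.
        At 27: go left to 18.
          18 is a leaf — visit 18.
        Visit 27.
        At 27: no right child.
    Visit 25.
    At 25: go right to 22.
      22 is a leaf — visit 22.
  Visit 14.
  At 14: no right child.
Visit 31.
At 31: go right to 12.
  At 12: go left to 24.
    At 24: go left to 38.
      At 38: no left child.
      Visit 38.
      At 38: go right to 20.
        20 is a leaf — visit 20.
    Visit 24.
    At 24: no right child.
  Visit 12.
  At 12: no right child.
Full in-order sequence: 2, 18, 27, 25, 22, 14, 31, 38, 20, 24, 12.

12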